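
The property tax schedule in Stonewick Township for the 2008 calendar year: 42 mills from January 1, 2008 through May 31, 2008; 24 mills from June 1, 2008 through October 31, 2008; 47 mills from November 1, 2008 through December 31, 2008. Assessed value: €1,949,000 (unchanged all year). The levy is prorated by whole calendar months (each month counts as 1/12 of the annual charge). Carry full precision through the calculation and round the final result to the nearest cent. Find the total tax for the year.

€68,864.67

January 1 – May 31, 2008: 5 months at 42 mills → €1,949,000 × 4.2% × 5/12 = €34,107.5000
June 1 – October 31, 2008: 5 months at 24 mills → €1,949,000 × 2.4% × 5/12 = €19,490.0000
November 1 – December 31, 2008: 2 months at 47 mills → €1,949,000 × 4.7% × 2/12 = €15,267.1667
Total = €68,864.6667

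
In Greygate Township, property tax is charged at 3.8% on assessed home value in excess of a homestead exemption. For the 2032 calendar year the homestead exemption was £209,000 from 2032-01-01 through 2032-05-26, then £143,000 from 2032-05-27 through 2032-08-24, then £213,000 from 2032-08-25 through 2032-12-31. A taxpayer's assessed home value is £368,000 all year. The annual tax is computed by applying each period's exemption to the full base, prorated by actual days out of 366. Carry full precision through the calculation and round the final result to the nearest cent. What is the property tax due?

£6,605.15

2032-01-01 to 2032-05-26: 147 days, exemption £209,000 → (£368,000 − £209,000) × 3.8% × 147/366 = £2,426.7049
2032-05-27 to 2032-08-24: 90 days, exemption £143,000 → (£368,000 − £143,000) × 3.8% × 90/366 = £2,102.4590
2032-08-25 to 2032-12-31: 129 days, exemption £213,000 → (£368,000 − £213,000) × 3.8% × 129/366 = £2,075.9836
Total = £6,605.1475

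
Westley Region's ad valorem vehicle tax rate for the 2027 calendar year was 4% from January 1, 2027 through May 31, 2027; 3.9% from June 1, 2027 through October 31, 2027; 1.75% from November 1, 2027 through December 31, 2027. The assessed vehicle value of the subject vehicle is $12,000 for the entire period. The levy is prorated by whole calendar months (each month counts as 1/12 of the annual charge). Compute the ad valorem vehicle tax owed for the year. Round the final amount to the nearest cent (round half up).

January 1 – May 31, 2027: 5 months at 4% → $12,000 × 4% × 5/12 = $200.0000
June 1 – October 31, 2027: 5 months at 3.9% → $12,000 × 3.9% × 5/12 = $195.0000
November 1 – December 31, 2027: 2 months at 1.75% → $12,000 × 1.75% × 2/12 = $35.0000
Total = $430.0000

$430.00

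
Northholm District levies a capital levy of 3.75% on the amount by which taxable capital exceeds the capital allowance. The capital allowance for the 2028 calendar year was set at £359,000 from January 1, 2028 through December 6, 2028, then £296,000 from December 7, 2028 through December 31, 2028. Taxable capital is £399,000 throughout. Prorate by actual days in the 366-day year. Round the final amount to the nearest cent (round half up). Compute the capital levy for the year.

£1,661.37

January 1 – December 6, 2028: 341 days, exemption £359,000 → (£399,000 − £359,000) × 3.75% × 341/366 = £1,397.5410
December 7 – December 31, 2028: 25 days, exemption £296,000 → (£399,000 − £296,000) × 3.75% × 25/366 = £263.8320
Total = £1,661.3730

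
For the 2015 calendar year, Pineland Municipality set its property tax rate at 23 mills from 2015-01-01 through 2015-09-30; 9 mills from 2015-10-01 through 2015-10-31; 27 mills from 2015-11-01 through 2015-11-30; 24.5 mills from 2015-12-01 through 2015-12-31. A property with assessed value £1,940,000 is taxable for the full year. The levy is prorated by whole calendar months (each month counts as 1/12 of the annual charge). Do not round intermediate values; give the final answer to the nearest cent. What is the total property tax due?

2015-01-01 to 2015-09-30: 9 months at 23 mills → £1,940,000 × 2.3% × 9/12 = £33,465.0000
2015-10-01 to 2015-10-31: 1 month at 9 mills → £1,940,000 × 0.9% × 1/12 = £1,455.0000
2015-11-01 to 2015-11-30: 1 month at 27 mills → £1,940,000 × 2.7% × 1/12 = £4,365.0000
2015-12-01 to 2015-12-31: 1 month at 24.5 mills → £1,940,000 × 2.45% × 1/12 = £3,960.8333
Total = £43,245.8333

£43,245.83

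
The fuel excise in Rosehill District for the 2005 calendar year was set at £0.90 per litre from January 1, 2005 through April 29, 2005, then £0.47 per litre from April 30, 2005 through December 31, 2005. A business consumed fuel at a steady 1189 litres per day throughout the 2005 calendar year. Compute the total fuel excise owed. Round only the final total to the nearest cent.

£264,814.08

January 1 – April 29, 2005: 119 days × 1189 litres/day = 141,491 litres at £0.90/litre → £127,341.90
April 30 – December 31, 2005: 246 days × 1189 litres/day = 292,494 litres at £0.47/litre → £137,472.18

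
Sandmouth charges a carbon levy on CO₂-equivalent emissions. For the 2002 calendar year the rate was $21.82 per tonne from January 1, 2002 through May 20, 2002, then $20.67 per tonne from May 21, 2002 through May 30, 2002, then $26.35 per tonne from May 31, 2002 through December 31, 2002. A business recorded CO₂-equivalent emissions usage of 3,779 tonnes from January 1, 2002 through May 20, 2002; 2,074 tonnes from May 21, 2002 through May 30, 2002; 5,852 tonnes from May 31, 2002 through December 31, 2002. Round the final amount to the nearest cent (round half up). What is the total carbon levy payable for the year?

January 1 – May 20, 2002: 3,779 tonnes at $21.82/tonne → $82,457.78
May 21 – May 30, 2002: 2,074 tonnes at $20.67/tonne → $42,869.58
May 31 – December 31, 2002: 5,852 tonnes at $26.35/tonne → $154,200.20

$279,527.56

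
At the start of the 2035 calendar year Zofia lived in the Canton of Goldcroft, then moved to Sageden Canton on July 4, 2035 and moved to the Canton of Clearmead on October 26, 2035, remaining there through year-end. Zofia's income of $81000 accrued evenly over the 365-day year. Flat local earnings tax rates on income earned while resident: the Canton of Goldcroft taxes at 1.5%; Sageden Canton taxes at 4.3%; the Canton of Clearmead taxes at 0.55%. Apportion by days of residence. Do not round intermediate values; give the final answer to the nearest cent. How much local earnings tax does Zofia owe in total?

The Canton of Goldcroft, January 1 – July 3, 2035: 184 days → $81000 × 1.5% × 184/365 = $612.4932
Sageden Canton, July 4 – October 25, 2035: 114 days → $81000 × 4.3% × 114/365 = $1087.8411
The Canton of Clearmead, October 26 – December 31, 2035: 67 days → $81000 × 0.55% × 67/365 = $81.7767
Total = $1782.1110

$1782.11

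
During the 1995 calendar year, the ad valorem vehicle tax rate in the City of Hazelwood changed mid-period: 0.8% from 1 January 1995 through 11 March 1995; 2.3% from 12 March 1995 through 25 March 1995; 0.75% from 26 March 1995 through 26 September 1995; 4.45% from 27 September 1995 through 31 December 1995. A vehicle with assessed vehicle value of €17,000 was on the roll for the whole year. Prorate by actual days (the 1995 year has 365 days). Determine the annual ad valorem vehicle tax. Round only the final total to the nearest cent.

€304.67

1 January – 11 March 1995: 70 days at 0.8% → €17,000 × 0.8% × 70/365 = €26.0822
12 March – 25 March 1995: 14 days at 2.3% → €17,000 × 2.3% × 14/365 = €14.9973
26 March – 26 September 1995: 185 days at 0.75% → €17,000 × 0.75% × 185/365 = €64.6233
27 September – 31 December 1995: 96 days at 4.45% → €17,000 × 4.45% × 96/365 = €198.9699
Total = €304.6726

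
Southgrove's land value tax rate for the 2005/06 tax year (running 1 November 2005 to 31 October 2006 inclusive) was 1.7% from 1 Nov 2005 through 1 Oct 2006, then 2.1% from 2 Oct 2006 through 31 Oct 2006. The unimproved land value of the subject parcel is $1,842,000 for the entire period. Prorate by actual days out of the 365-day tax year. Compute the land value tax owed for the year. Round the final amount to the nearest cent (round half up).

$31,919.59

1 Nov 2005 – 1 Oct 2006: 335 days at 1.7% → $1,842,000 × 1.7% × 335/365 = $28,740.2466
2 Oct – 31 Oct 2006: 30 days at 2.1% → $1,842,000 × 2.1% × 30/365 = $3,179.3425
Total = $31,919.5890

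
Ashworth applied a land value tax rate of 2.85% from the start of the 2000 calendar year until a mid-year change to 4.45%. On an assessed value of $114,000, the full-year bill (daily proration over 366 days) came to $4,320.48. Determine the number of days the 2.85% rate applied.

151 days

Let d = days at the first rate; then 366 − d days at the second rate.
$114,000 × [2.85%·d + 4.45%·(366−d)] / 366 = $4,320.48
Solving gives d = 151, so the new rate took effect on 31 May 2000.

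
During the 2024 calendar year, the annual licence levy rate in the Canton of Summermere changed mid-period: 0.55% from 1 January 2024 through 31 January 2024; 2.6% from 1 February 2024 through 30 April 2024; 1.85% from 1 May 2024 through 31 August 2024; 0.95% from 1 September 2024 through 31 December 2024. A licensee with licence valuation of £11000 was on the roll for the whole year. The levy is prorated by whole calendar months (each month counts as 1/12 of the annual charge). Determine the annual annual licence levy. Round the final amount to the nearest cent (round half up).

1 January – 31 January 2024: 1 month at 0.55% → £11000 × 0.55% × 1/12 = £5.0417
1 February – 30 April 2024: 3 months at 2.6% → £11000 × 2.6% × 3/12 = £71.5000
1 May – 31 August 2024: 4 months at 1.85% → £11000 × 1.85% × 4/12 = £67.8333
1 September – 31 December 2024: 4 months at 0.95% → £11000 × 0.95% × 4/12 = £34.8333
Total = £179.2083

£179.21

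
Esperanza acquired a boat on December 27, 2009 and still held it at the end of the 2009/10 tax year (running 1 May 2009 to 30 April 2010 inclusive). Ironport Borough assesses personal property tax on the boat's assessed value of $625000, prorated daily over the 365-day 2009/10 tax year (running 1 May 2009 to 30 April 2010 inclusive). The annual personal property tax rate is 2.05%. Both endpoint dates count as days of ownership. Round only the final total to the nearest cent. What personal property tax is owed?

Days held (December 27, 2009 – April 30, 2010): 125 out of 365
Tax = $625000 × 2.05% × 125/365 = $4387.8425

$4387.84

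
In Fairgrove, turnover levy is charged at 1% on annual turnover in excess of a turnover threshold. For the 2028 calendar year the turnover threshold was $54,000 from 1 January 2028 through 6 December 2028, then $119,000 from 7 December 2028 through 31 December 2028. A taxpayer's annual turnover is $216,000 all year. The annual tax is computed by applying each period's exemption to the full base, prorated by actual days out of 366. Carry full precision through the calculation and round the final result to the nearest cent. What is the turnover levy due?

1 January – 6 December 2028: 341 days, exemption $54,000 → ($216,000 − $54,000) × 1% × 341/366 = $1,509.3443
7 December – 31 December 2028: 25 days, exemption $119,000 → ($216,000 − $119,000) × 1% × 25/366 = $66.2568
Total = $1,575.6011

$1,575.60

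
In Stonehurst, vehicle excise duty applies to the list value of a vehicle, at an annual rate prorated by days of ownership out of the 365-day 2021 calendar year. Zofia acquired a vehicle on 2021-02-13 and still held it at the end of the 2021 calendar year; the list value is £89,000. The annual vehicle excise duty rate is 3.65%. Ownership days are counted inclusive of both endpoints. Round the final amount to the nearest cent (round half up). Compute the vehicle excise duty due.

Days held (2021-02-13 to 2021-12-31): 322 out of 365
Tax = £89,000 × 3.65% × 322/365 = £2,865.8000

£2,865.80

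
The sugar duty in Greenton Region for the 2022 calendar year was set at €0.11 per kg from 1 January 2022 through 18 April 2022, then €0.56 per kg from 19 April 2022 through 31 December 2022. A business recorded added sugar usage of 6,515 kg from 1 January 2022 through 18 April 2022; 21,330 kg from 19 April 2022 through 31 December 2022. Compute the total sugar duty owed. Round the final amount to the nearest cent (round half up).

€12661.45

1 January – 18 April 2022: 6,515 kg at €0.11/kg → €716.65
19 April – 31 December 2022: 21,330 kg at €0.56/kg → €11944.80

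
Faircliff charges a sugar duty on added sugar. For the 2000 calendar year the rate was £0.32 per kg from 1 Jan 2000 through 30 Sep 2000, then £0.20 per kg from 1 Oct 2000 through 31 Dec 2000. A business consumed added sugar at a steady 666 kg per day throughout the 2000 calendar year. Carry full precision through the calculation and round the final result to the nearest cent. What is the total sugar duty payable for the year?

1 Jan – 30 Sep 2000: 274 days × 666 kg/day = 182,484 kg at £0.32/kg → £58,394.88
1 Oct – 31 Dec 2000: 92 days × 666 kg/day = 61,272 kg at £0.20/kg → £12,254.40

£70,649.28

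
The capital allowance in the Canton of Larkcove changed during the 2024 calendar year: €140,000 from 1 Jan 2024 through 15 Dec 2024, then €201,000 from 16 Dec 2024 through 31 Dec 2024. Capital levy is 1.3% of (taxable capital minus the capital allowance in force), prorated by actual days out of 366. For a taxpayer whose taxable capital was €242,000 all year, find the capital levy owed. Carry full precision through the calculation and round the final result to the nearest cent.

1 Jan – 15 Dec 2024: 350 days, exemption €140,000 → (€242,000 − €140,000) × 1.3% × 350/366 = €1,268.0328
16 Dec – 31 Dec 2024: 16 days, exemption €201,000 → (€242,000 − €201,000) × 1.3% × 16/366 = €23.3005
Total = €1,291.3333

€1,291.33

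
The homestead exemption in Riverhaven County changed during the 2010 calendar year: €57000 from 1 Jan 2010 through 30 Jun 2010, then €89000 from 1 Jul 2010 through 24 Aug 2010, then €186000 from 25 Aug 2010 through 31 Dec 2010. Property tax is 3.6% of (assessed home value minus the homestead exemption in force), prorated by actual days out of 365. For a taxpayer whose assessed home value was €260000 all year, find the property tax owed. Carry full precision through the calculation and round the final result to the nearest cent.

1 Jan – 30 Jun 2010: 181 days, exemption €57000 → (€260000 − €57000) × 3.6% × 181/365 = €3623.9671
1 Jul – 24 Aug 2010: 55 days, exemption €89000 → (€260000 − €89000) × 3.6% × 55/365 = €927.6164
25 Aug – 31 Dec 2010: 129 days, exemption €186000 → (€260000 − €186000) × 3.6% × 129/365 = €941.5233
Total = €5493.1068

€5493.11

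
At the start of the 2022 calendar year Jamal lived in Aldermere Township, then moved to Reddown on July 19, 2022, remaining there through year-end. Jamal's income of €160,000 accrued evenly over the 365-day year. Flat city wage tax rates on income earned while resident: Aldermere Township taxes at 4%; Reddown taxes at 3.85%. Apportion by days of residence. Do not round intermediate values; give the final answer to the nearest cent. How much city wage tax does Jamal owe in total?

€6,290.85

Aldermere Township, January 1 – July 18, 2022: 199 days → €160,000 × 4% × 199/365 = €3,489.3151
Reddown, July 19 – December 31, 2022: 166 days → €160,000 × 3.85% × 166/365 = €2,801.5342
Total = €6,290.8493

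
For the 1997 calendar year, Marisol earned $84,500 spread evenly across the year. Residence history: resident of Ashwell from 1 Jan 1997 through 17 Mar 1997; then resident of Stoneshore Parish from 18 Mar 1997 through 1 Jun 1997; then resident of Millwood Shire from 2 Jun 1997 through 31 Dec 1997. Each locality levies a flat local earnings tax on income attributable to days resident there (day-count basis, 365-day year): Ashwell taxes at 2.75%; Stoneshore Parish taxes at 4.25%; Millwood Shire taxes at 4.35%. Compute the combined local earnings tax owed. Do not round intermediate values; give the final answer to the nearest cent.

$3,376.64

Ashwell, 1 Jan – 17 Mar 1997: 76 days → $84,500 × 2.75% × 76/365 = $483.8493
Stoneshore Parish, 18 Mar – 1 Jun 1997: 76 days → $84,500 × 4.25% × 76/365 = $747.7671
Millwood Shire, 2 Jun – 31 Dec 1997: 213 days → $84,500 × 4.35% × 213/365 = $2,145.0267
Total = $3,376.6432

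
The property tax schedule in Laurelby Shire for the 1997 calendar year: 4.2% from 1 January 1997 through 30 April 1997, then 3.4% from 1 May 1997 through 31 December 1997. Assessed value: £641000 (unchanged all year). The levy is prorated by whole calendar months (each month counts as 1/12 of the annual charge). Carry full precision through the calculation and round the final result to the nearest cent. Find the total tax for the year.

1 January – 30 April 1997: 4 months at 4.2% → £641000 × 4.2% × 4/12 = £8974.0000
1 May – 31 December 1997: 8 months at 3.4% → £641000 × 3.4% × 8/12 = £14529.3333
Total = £23503.3333

£23503.33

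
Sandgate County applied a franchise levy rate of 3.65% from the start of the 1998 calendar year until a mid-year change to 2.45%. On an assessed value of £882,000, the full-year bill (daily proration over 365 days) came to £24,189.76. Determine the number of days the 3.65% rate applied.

89 days

Let d = days at the first rate; then 365 − d days at the second rate.
£882,000 × [3.65%·d + 2.45%·(365−d)] / 365 = £24,189.76
Solving gives d = 89, so the new rate took effect on 31 March 1998.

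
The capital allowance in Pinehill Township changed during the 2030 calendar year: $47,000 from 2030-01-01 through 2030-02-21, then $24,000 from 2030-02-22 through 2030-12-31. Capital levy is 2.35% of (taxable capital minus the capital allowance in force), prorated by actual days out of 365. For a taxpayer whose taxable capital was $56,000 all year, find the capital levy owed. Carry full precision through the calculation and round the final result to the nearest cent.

2030-01-01 to 2030-02-21: 52 days, exemption $47,000 → ($56,000 − $47,000) × 2.35% × 52/365 = $30.1315
2030-02-22 to 2030-12-31: 313 days, exemption $24,000 → ($56,000 − $24,000) × 2.35% × 313/365 = $644.8658
Total = $674.9973

$675.00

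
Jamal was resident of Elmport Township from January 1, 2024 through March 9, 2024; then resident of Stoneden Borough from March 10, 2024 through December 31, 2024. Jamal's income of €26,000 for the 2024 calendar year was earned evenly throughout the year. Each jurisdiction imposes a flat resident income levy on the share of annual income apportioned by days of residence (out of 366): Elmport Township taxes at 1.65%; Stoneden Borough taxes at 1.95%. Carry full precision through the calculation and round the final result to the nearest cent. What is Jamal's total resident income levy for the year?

€492.30

Elmport Township, January 1 – March 9, 2024: 69 days → €26,000 × 1.65% × 69/366 = €80.8770
Stoneden Borough, March 10 – December 31, 2024: 297 days → €26,000 × 1.95% × 297/366 = €411.4180
Total = €492.2951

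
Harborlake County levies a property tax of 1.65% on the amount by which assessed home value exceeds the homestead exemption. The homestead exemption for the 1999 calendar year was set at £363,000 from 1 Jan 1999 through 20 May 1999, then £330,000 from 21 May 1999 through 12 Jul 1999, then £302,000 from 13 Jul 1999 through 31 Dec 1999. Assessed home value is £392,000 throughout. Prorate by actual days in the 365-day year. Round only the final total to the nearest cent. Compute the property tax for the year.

1 Jan – 20 May 1999: 140 days, exemption £363,000 → (£392,000 − £363,000) × 1.65% × 140/365 = £183.5342
21 May – 12 Jul 1999: 53 days, exemption £330,000 → (£392,000 − £330,000) × 1.65% × 53/365 = £148.5452
13 Jul – 31 Dec 1999: 172 days, exemption £302,000 → (£392,000 − £302,000) × 1.65% × 172/365 = £699.7808
Total = £1,031.8603

£1,031.86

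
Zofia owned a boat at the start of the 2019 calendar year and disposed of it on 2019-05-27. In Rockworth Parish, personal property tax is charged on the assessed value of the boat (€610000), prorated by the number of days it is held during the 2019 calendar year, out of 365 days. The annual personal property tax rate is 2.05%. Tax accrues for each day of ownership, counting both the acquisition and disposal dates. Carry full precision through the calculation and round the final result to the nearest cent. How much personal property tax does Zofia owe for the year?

Days held (2019-01-01 to 2019-05-27): 147 out of 365
Tax = €610000 × 2.05% × 147/365 = €5036.2603

€5036.26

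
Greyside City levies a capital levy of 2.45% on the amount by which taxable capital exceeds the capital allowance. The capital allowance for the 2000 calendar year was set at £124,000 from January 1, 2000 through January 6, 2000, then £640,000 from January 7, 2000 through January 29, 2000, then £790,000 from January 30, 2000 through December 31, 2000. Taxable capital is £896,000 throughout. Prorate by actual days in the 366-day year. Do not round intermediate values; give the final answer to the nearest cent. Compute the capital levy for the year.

£3,095.43

January 1 – January 6, 2000: 6 days, exemption £124,000 → (£896,000 − £124,000) × 2.45% × 6/366 = £310.0656
January 7 – January 29, 2000: 23 days, exemption £640,000 → (£896,000 − £640,000) × 2.45% × 23/366 = £394.1421
January 30 – December 31, 2000: 337 days, exemption £790,000 → (£896,000 − £790,000) × 2.45% × 337/366 = £2,391.2268
Total = £3,095.4344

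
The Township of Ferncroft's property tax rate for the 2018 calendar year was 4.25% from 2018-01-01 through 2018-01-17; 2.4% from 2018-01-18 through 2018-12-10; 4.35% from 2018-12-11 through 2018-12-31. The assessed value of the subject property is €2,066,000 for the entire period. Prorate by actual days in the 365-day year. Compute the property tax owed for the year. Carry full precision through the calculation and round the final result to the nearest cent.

2018-01-01 to 2018-01-17: 17 days at 4.25% → €2,066,000 × 4.25% × 17/365 = €4,089.5479
2018-01-18 to 2018-12-10: 327 days at 2.4% → €2,066,000 × 2.4% × 327/365 = €44,421.8301
2018-12-11 to 2018-12-31: 21 days at 4.35% → €2,066,000 × 4.35% × 21/365 = €5,170.6603
Total = €53,682.0384

€53,682.04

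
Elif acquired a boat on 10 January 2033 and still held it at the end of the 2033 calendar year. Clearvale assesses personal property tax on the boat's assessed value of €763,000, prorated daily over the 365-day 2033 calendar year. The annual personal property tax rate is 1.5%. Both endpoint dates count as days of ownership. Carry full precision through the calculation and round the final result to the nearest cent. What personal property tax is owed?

€11,162.79

Days held (10 January – 31 December 2033): 356 out of 365
Tax = €763,000 × 1.5% × 356/365 = €11,162.7945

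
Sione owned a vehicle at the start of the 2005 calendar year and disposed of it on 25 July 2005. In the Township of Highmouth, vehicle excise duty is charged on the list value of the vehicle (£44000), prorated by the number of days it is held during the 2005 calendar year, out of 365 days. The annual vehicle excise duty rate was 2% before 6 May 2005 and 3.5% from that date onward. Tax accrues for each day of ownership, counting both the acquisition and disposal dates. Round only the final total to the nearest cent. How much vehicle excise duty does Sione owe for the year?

1 January – 5 May 2005: 125 days at 2% → £44000 × 2% × 125/365 = £301.3699
6 May – 25 July 2005: 81 days at 3.5% → £44000 × 3.5% × 81/365 = £341.7534
Total = £643.1233

£643.12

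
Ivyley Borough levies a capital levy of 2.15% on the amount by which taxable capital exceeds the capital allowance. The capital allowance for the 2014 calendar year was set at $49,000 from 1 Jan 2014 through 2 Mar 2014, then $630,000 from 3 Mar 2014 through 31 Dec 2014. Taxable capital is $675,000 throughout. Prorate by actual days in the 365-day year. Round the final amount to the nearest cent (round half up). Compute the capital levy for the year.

$3,055.12

1 Jan – 2 Mar 2014: 61 days, exemption $49,000 → ($675,000 − $49,000) × 2.15% × 61/365 = $2,249.3123
3 Mar – 31 Dec 2014: 304 days, exemption $630,000 → ($675,000 − $630,000) × 2.15% × 304/365 = $805.8082
Total = $3,055.1205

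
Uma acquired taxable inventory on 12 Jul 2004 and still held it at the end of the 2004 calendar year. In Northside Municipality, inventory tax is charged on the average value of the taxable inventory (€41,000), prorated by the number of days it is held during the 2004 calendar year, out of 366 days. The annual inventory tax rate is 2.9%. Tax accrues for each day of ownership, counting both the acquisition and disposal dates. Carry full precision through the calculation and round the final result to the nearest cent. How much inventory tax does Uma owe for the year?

Days held (12 Jul – 31 Dec 2004): 173 out of 366
Tax = €41,000 × 2.9% × 173/366 = €562.0137

€562.01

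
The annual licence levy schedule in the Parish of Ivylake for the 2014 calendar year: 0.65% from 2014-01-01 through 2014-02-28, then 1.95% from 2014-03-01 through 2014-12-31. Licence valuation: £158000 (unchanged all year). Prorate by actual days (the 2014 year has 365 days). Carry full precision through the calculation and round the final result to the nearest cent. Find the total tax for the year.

£2748.98

2014-01-01 to 2014-02-28: 59 days at 0.65% → £158000 × 0.65% × 59/365 = £166.0082
2014-03-01 to 2014-12-31: 306 days at 1.95% → £158000 × 1.95% × 306/365 = £2582.9753
Total = £2748.9836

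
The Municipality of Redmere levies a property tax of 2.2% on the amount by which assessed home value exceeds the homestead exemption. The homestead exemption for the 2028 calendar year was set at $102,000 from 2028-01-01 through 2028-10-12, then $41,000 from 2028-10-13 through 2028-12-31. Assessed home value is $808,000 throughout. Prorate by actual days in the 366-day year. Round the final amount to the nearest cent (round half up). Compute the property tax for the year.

2028-01-01 to 2028-10-12: 286 days, exemption $102,000 → ($808,000 − $102,000) × 2.2% × 286/366 = $12,137.0273
2028-10-13 to 2028-12-31: 80 days, exemption $41,000 → ($808,000 − $41,000) × 2.2% × 80/366 = $3,688.3060
Total = $15,825.3333

$15,825.33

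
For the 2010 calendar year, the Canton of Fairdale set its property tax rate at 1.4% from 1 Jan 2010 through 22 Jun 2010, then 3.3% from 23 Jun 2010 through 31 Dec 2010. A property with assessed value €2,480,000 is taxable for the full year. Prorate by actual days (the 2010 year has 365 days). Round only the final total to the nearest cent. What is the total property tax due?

1 Jan – 22 Jun 2010: 173 days at 1.4% → €2,480,000 × 1.4% × 173/365 = €16,456.3288
23 Jun – 31 Dec 2010: 192 days at 3.3% → €2,480,000 × 3.3% × 192/365 = €43,050.0822
Total = €59,506.4110

€59,506.41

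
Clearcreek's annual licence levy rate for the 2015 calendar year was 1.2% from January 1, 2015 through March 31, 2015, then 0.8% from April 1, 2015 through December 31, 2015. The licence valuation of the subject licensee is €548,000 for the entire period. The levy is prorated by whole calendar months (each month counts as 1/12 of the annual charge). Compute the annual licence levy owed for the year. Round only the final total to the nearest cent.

€4,932.00

January 1 – March 31, 2015: 3 months at 1.2% → €548,000 × 1.2% × 3/12 = €1,644.0000
April 1 – December 31, 2015: 9 months at 0.8% → €548,000 × 0.8% × 9/12 = €3,288.0000
Total = €4,932.0000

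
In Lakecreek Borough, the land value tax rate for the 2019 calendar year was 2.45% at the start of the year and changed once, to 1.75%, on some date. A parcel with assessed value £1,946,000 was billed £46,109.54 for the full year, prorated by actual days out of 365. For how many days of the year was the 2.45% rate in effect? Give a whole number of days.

Let d = days at the first rate; then 365 − d days at the second rate.
£1,946,000 × [2.45%·d + 1.75%·(365−d)] / 365 = £46,109.54
Solving gives d = 323, so the new rate took effect on 20 Nov 2019.

323 days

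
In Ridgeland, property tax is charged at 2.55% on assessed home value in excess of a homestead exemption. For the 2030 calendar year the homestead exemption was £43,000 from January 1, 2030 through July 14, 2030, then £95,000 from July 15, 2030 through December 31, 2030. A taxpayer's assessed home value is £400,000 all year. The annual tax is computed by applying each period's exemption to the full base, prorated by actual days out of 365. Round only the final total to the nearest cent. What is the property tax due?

January 1 – July 14, 2030: 195 days, exemption £43,000 → (£400,000 − £43,000) × 2.55% × 195/365 = £4,863.5137
July 15 – December 31, 2030: 170 days, exemption £95,000 → (£400,000 − £95,000) × 2.55% × 170/365 = £3,622.3973
Total = £8,485.9110

£8,485.91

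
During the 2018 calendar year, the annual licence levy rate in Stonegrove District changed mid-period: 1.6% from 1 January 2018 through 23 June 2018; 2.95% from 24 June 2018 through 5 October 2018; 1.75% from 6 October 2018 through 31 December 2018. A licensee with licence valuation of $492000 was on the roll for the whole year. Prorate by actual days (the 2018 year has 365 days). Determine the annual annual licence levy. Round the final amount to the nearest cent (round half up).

1 January – 23 June 2018: 174 days at 1.6% → $492000 × 1.6% × 174/365 = $3752.6795
24 June – 5 October 2018: 104 days at 2.95% → $492000 × 2.95% × 104/365 = $4135.4959
6 October – 31 December 2018: 87 days at 1.75% → $492000 × 1.75% × 87/365 = $2052.2466
Total = $9940.4219

$9940.42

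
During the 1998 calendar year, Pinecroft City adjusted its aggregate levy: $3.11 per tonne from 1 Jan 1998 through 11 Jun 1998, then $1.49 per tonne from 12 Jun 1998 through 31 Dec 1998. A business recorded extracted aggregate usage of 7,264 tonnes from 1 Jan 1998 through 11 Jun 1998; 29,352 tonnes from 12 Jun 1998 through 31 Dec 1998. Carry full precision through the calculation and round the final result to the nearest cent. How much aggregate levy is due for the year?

$66,325.52

1 Jan – 11 Jun 1998: 7,264 tonnes at $3.11/tonne → $22,591.04
12 Jun – 31 Dec 1998: 29,352 tonnes at $1.49/tonne → $43,734.48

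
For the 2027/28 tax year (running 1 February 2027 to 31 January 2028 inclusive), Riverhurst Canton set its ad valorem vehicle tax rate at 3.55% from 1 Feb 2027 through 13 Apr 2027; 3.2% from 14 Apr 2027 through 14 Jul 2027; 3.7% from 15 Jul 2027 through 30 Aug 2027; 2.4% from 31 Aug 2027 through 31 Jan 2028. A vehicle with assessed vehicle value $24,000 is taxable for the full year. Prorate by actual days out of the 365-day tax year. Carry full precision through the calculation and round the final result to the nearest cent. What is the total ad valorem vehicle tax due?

1 Feb – 13 Apr 2027: 72 days at 3.55% → $24,000 × 3.55% × 72/365 = $168.0658
14 Apr – 14 Jul 2027: 92 days at 3.2% → $24,000 × 3.2% × 92/365 = $193.5781
15 Jul – 30 Aug 2027: 47 days at 3.7% → $24,000 × 3.7% × 47/365 = $114.3452
31 Aug 2027 – 31 Jan 2028: 154 days at 2.4% → $24,000 × 2.4% × 154/365 = $243.0247
Total = $719.0137

$719.01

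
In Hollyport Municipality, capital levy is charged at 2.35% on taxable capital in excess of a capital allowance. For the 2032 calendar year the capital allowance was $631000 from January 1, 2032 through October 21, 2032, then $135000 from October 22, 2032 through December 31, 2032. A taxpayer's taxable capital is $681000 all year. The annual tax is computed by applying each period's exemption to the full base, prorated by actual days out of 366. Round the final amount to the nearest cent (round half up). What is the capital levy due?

January 1 – October 21, 2032: 295 days, exemption $631000 → ($681000 − $631000) × 2.35% × 295/366 = $947.0628
October 22 – December 31, 2032: 71 days, exemption $135000 → ($681000 − $135000) × 2.35% × 71/366 = $2489.0738
Total = $3436.1366

$3436.14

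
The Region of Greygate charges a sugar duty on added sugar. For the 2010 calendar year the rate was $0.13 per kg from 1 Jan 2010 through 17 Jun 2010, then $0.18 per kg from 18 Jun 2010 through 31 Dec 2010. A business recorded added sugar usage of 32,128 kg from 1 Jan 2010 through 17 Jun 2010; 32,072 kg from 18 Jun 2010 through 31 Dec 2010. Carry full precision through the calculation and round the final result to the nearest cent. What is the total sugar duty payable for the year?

$9,949.60

1 Jan – 17 Jun 2010: 32,128 kg at $0.13/kg → $4,176.64
18 Jun – 31 Dec 2010: 32,072 kg at $0.18/kg → $5,772.96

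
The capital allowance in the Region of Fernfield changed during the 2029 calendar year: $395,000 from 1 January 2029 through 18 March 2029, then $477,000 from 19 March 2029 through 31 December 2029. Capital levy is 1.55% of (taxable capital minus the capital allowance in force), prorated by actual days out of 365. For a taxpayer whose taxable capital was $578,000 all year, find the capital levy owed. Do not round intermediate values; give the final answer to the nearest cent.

$1,833.63

1 January – 18 March 2029: 77 days, exemption $395,000 → ($578,000 − $395,000) × 1.55% × 77/365 = $598.3849
19 March – 31 December 2029: 288 days, exemption $477,000 → ($578,000 − $477,000) × 1.55% × 288/365 = $1,235.2438
Total = $1,833.6288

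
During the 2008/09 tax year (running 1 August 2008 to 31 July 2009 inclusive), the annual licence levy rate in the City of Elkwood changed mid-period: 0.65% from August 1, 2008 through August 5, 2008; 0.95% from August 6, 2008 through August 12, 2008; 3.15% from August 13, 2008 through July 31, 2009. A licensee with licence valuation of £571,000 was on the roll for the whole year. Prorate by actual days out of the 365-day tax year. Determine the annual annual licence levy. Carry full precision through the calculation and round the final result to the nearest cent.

August 1 – August 5, 2008: 5 days at 0.65% → £571,000 × 0.65% × 5/365 = £50.8425
August 6 – August 12, 2008: 7 days at 0.95% → £571,000 × 0.95% × 7/365 = £104.0315
August 13, 2008 – July 31, 2009: 353 days at 3.15% → £571,000 × 3.15% × 353/365 = £17,395.1630
Total = £17,550.0370

£17,550.04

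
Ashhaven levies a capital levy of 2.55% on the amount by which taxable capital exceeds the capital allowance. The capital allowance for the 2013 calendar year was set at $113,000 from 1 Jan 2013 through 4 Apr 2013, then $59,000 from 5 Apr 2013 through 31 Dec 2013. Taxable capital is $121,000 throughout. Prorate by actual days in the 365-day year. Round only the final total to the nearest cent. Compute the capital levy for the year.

1 Jan – 4 Apr 2013: 94 days, exemption $113,000 → ($121,000 − $113,000) × 2.55% × 94/365 = $52.5370
5 Apr – 31 Dec 2013: 271 days, exemption $59,000 → ($121,000 − $59,000) × 2.55% × 271/365 = $1,173.8384
Total = $1,226.3753

$1,226.38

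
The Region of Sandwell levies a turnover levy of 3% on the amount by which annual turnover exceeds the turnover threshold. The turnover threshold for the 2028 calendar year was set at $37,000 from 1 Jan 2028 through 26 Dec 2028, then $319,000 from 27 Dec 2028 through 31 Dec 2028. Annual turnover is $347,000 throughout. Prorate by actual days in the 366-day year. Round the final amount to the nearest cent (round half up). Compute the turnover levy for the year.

$9,184.43

1 Jan – 26 Dec 2028: 361 days, exemption $37,000 → ($347,000 − $37,000) × 3% × 361/366 = $9,172.9508
27 Dec – 31 Dec 2028: 5 days, exemption $319,000 → ($347,000 − $319,000) × 3% × 5/366 = $11.4754
Total = $9,184.4262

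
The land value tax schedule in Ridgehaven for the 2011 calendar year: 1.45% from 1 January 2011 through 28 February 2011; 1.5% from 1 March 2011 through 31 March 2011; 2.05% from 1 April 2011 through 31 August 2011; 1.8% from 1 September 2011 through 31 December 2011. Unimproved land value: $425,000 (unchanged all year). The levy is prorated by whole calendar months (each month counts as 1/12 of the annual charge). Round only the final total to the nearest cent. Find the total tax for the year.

1 January – 28 February 2011: 2 months at 1.45% → $425,000 × 1.45% × 2/12 = $1,027.0833
1 March – 31 March 2011: 1 month at 1.5% → $425,000 × 1.5% × 1/12 = $531.2500
1 April – 31 August 2011: 5 months at 2.05% → $425,000 × 2.05% × 5/12 = $3,630.2083
1 September – 31 December 2011: 4 months at 1.8% → $425,000 × 1.8% × 4/12 = $2,550.0000
Total = $7,738.5417

$7,738.54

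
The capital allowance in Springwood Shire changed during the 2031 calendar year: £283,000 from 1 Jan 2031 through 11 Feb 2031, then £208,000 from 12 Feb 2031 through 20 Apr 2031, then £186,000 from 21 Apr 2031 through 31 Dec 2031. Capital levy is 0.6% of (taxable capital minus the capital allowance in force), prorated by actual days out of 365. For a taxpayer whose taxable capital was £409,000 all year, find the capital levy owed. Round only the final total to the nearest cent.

£1,246.44

1 Jan – 11 Feb 2031: 42 days, exemption £283,000 → (£409,000 − £283,000) × 0.6% × 42/365 = £86.9918
12 Feb – 20 Apr 2031: 68 days, exemption £208,000 → (£409,000 − £208,000) × 0.6% × 68/365 = £224.6795
21 Apr – 31 Dec 2031: 255 days, exemption £186,000 → (£409,000 − £186,000) × 0.6% × 255/365 = £934.7671
Total = £1,246.4384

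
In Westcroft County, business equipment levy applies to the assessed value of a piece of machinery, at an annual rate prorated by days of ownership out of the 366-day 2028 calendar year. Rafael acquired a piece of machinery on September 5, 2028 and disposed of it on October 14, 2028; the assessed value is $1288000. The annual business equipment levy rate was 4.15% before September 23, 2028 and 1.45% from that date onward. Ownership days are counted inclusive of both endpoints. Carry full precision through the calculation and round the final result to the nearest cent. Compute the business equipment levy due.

September 5 – September 22, 2028: 18 days at 4.15% → $1288000 × 4.15% × 18/366 = $2628.7869
September 23 – October 14, 2028: 22 days at 1.45% → $1288000 × 1.45% × 22/366 = $1122.6011
Total = $3751.3880

$3751.39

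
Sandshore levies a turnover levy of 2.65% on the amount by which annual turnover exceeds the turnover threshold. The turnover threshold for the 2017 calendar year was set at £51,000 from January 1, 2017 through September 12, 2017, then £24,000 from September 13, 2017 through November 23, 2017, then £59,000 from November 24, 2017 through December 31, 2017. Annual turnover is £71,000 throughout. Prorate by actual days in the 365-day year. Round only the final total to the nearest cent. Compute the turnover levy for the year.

January 1 – September 12, 2017: 255 days, exemption £51,000 → (£71,000 − £51,000) × 2.65% × 255/365 = £370.2740
September 13 – November 23, 2017: 72 days, exemption £24,000 → (£71,000 − £24,000) × 2.65% × 72/365 = £245.6877
November 24 – December 31, 2017: 38 days, exemption £59,000 → (£71,000 − £59,000) × 2.65% × 38/365 = £33.1068
Total = £649.0685

£649.07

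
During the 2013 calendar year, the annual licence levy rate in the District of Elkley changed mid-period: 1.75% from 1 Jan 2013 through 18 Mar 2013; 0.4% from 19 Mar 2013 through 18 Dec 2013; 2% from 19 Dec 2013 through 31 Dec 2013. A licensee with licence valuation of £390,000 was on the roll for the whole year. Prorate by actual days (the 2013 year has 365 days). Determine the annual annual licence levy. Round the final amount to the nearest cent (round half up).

£2,892.95

1 Jan – 18 Mar 2013: 77 days at 1.75% → £390,000 × 1.75% × 77/365 = £1,439.7945
19 Mar – 18 Dec 2013: 275 days at 0.4% → £390,000 × 0.4% × 275/365 = £1,175.3425
19 Dec – 31 Dec 2013: 13 days at 2% → £390,000 × 2% × 13/365 = £277.8082
Total = £2,892.9452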